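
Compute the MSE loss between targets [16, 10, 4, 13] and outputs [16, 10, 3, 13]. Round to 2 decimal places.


Differences: [0, 0, 1, 0]
Squared errors: [0, 0, 1, 0]
Sum of squared errors = 1
MSE = 1 / 4 = 0.25

0.25


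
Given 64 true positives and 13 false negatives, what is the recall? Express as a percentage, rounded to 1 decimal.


Recall = TP / (TP + FN) * 100
= 64 / (64 + 13)
= 64 / 77
= 0.8312
= 83.1%

83.1


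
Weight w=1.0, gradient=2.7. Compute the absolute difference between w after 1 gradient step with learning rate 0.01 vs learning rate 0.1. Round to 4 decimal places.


With lr=0.01: w_new = 1.0 - 0.01 * 2.7 = 0.973
With lr=0.1: w_new = 1.0 - 0.1 * 2.7 = 0.73
Absolute difference = |0.973 - 0.73|
= 0.2430

0.2430


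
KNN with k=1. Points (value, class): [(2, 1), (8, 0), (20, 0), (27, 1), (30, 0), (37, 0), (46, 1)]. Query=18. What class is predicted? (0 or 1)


Distances from query 18:
Point 20 (class 0): distance = 2
K=1 nearest neighbors: classes = [0]
Votes for class 1: 0 / 1
Majority vote => class 0

0


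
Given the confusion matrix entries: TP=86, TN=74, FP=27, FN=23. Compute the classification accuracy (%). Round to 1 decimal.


Accuracy = (TP + TN) / (TP + TN + FP + FN) * 100
= (86 + 74) / (86 + 74 + 27 + 23)
= 160 / 210
= 0.7619
= 76.2%

76.2


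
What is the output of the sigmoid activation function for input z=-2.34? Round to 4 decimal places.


sigmoid(z) = 1 / (1 + exp(-z))
exp(-(-2.34)) = exp(2.34) = 10.3812
1 + 10.3812 = 11.3812
1 / 11.3812 = 0.0879

0.0879


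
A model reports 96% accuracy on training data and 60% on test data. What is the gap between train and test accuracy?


Gap = train_accuracy - test_accuracy
= 96 - 60
= 36%
This large gap strongly indicates overfitting.

36


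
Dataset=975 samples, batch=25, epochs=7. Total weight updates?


Iterations per epoch = 975 / 25 = 39
Total updates = iterations_per_epoch * epochs
= 39 * 7
= 273

273


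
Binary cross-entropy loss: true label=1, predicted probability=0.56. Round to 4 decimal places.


For y=1: Loss = -log(p)
= -log(0.56)
= -(-0.5798)
= 0.5798

0.5798


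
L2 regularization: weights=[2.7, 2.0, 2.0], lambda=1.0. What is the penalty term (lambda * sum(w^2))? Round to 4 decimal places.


Squaring each weight:
2.7^2 = 7.29
2.0^2 = 4.0
2.0^2 = 4.0
Sum of squares = 15.29
Penalty = 1.0 * 15.29 = 15.2900

15.2900


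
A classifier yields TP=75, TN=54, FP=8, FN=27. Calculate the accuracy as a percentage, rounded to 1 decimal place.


Accuracy = (TP + TN) / (TP + TN + FP + FN) * 100
= (75 + 54) / (75 + 54 + 8 + 27)
= 129 / 164
= 0.7866
= 78.7%

78.7


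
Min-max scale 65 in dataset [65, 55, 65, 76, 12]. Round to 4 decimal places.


Min = 12, Max = 76
Range = 76 - 12 = 64
Scaled = (x - min) / (max - min)
= (65 - 12) / 64
= 53 / 64
= 0.8281

0.8281


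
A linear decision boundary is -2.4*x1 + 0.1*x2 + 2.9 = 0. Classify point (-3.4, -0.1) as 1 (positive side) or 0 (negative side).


Compute -2.4 * -3.4 + 0.1 * -0.1 + 2.9
= 8.16 + -0.01 + 2.9
= 11.05
Since 11.05 >= 0, the point is on the positive side.

1


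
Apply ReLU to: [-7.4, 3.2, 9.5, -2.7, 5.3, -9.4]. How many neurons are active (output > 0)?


ReLU(x) = max(0, x) for each element:
ReLU(-7.4) = 0
ReLU(3.2) = 3.2
ReLU(9.5) = 9.5
ReLU(-2.7) = 0
ReLU(5.3) = 5.3
ReLU(-9.4) = 0
Active neurons (>0): 3

3


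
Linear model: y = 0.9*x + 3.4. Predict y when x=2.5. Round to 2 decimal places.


y = 0.9 * 2.5 + (3.4)
= 2.25 + (3.4)
= 5.65

5.65


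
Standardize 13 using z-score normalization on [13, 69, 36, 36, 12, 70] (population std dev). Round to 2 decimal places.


Mean = (13 + 69 + 36 + 36 + 12 + 70) / 6 = 39.3333
Variance = sum((x_i - mean)^2) / n = 547.2222
Std = sqrt(547.2222) = 23.3928
Z = (x - mean) / std
= (13 - 39.3333) / 23.3928
= -26.3333 / 23.3928
= -1.13

-1.13


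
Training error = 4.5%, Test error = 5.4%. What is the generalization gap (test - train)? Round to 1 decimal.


Generalization gap = test_error - train_error
= 5.4 - 4.5
= 0.9%
A small gap suggests good generalization.

0.9


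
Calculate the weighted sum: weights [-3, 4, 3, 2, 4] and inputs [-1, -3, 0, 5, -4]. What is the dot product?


Element-wise products:
-3 * -1 = 3
4 * -3 = -12
3 * 0 = 0
2 * 5 = 10
4 * -4 = -16
Sum = 3 + -12 + 0 + 10 + -16
= -15

-15


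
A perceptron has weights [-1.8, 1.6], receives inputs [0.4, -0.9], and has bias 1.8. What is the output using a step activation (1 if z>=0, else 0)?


z = w . x + b
= -1.8*0.4 + 1.6*-0.9 + 1.8
= -0.72 + -1.44 + 1.8
= -2.16 + 1.8
= -0.36
Since z = -0.36 < 0, output = 0

0


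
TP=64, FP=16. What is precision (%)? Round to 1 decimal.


Precision = TP / (TP + FP) * 100
= 64 / (64 + 16)
= 64 / 80
= 0.8
= 80.0%

80.0


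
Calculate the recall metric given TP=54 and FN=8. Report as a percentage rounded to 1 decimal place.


Recall = TP / (TP + FN) * 100
= 54 / (54 + 8)
= 54 / 62
= 0.871
= 87.1%

87.1


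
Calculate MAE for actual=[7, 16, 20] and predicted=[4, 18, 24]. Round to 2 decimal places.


Absolute errors: [3, 2, 4]
Sum of absolute errors = 9
MAE = 9 / 3 = 3.00

3.00


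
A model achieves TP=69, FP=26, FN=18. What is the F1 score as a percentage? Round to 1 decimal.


Precision = TP / (TP + FP) = 69 / 95 = 0.7263
Recall = TP / (TP + FN) = 69 / 87 = 0.7931
F1 = 2 * P * R / (P + R)
= 2 * 0.7263 * 0.7931 / (0.7263 + 0.7931)
= 1.1521 / 1.5194
= 0.7582
As percentage: 75.8%

75.8


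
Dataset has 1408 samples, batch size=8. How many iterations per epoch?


Iterations per epoch = dataset_size / batch_size
= 1408 / 8
= 176

176


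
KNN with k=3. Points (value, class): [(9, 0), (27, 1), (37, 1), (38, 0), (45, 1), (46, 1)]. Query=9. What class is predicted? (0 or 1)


Distances from query 9:
Point 9 (class 0): distance = 0
Point 27 (class 1): distance = 18
Point 37 (class 1): distance = 28
K=3 nearest neighbors: classes = [0, 1, 1]
Votes for class 1: 2 / 3
Majority vote => class 1

1


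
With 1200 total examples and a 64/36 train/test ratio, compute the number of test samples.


Train samples = 1200 * 64% = 768
Test samples = 1200 - 768
= 432

432


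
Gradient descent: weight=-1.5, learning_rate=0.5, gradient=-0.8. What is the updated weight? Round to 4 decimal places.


w_new = w_old - lr * gradient
= -1.5 - 0.5 * -0.8
= -1.5 - (-0.4)
= -1.1000

-1.1000


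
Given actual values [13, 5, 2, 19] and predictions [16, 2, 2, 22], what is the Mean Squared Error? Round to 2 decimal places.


Differences: [-3, 3, 0, -3]
Squared errors: [9, 9, 0, 9]
Sum of squared errors = 27
MSE = 27 / 4 = 6.75

6.75


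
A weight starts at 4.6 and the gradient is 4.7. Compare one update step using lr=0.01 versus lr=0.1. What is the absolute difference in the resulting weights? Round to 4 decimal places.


With lr=0.01: w_new = 4.6 - 0.01 * 4.7 = 4.553
With lr=0.1: w_new = 4.6 - 0.1 * 4.7 = 4.13
Absolute difference = |4.553 - 4.13|
= 0.4230

0.4230


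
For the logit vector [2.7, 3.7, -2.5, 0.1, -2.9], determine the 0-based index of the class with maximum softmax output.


Softmax is a monotonic transformation, so it preserves the argmax.
We need to find the index of the maximum logit.
Index 0: 2.7
Index 1: 3.7
Index 2: -2.5
Index 3: 0.1
Index 4: -2.9
Maximum logit = 3.7 at index 1

1


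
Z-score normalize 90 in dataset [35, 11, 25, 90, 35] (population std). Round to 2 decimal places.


Mean = (35 + 11 + 25 + 90 + 35) / 5 = 39.2
Variance = sum((x_i - mean)^2) / n = 722.56
Std = sqrt(722.56) = 26.8805
Z = (x - mean) / std
= (90 - 39.2) / 26.8805
= 50.8 / 26.8805
= 1.89

1.89


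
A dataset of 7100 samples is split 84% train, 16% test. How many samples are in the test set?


Train samples = 7100 * 84% = 5964
Test samples = 7100 - 5964
= 1136

1136


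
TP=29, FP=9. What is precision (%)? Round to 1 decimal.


Precision = TP / (TP + FP) * 100
= 29 / (29 + 9)
= 29 / 38
= 0.7632
= 76.3%

76.3


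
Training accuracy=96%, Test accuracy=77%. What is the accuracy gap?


Gap = train_accuracy - test_accuracy
= 96 - 77
= 19%
This gap suggests the model is overfitting.

19


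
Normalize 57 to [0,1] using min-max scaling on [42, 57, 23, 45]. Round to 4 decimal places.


Min = 23, Max = 57
Range = 57 - 23 = 34
Scaled = (x - min) / (max - min)
= (57 - 23) / 34
= 34 / 34
= 1.0000

1.0000


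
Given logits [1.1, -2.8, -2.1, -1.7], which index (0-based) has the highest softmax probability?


Softmax is a monotonic transformation, so it preserves the argmax.
We need to find the index of the maximum logit.
Index 0: 1.1
Index 1: -2.8
Index 2: -2.1
Index 3: -1.7
Maximum logit = 1.1 at index 0

0


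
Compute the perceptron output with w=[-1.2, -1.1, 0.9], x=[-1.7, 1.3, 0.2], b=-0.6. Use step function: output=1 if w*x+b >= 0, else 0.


z = w . x + b
= -1.2*-1.7 + -1.1*1.3 + 0.9*0.2 + -0.6
= 2.04 + -1.43 + 0.18 + -0.6
= 0.79 + -0.6
= 0.19
Since z = 0.19 >= 0, output = 1

1


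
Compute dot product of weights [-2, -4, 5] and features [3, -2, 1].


Element-wise products:
-2 * 3 = -6
-4 * -2 = 8
5 * 1 = 5
Sum = -6 + 8 + 5
= 7

7


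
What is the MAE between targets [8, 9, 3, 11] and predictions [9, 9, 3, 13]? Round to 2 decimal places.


Absolute errors: [1, 0, 0, 2]
Sum of absolute errors = 3
MAE = 3 / 4 = 0.75

0.75


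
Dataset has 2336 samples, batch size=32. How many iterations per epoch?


Iterations per epoch = dataset_size / batch_size
= 2336 / 32
= 73

73


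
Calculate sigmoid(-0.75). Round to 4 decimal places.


sigmoid(z) = 1 / (1 + exp(-z))
exp(-(-0.75)) = exp(0.75) = 2.117
1 + 2.117 = 3.117
1 / 3.117 = 0.3208

0.3208


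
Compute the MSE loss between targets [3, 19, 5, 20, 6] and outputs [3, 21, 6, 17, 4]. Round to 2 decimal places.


Differences: [0, -2, -1, 3, 2]
Squared errors: [0, 4, 1, 9, 4]
Sum of squared errors = 18
MSE = 18 / 5 = 3.60

3.60


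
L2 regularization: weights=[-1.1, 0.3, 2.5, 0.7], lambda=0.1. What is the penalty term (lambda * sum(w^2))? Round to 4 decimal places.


Squaring each weight:
(-1.1)^2 = 1.21
0.3^2 = 0.09
2.5^2 = 6.25
0.7^2 = 0.49
Sum of squares = 8.04
Penalty = 0.1 * 8.04 = 0.8040

0.8040


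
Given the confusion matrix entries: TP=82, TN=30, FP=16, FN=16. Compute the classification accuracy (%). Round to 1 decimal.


Accuracy = (TP + TN) / (TP + TN + FP + FN) * 100
= (82 + 30) / (82 + 30 + 16 + 16)
= 112 / 144
= 0.7778
= 77.8%

77.8


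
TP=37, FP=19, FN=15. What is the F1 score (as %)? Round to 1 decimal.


Precision = TP / (TP + FP) = 37 / 56 = 0.6607
Recall = TP / (TP + FN) = 37 / 52 = 0.7115
F1 = 2 * P * R / (P + R)
= 2 * 0.6607 * 0.7115 / (0.6607 + 0.7115)
= 0.9402 / 1.3723
= 0.6852
As percentage: 68.5%

68.5


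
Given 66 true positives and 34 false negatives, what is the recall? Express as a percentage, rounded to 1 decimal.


Recall = TP / (TP + FN) * 100
= 66 / (66 + 34)
= 66 / 100
= 0.66
= 66.0%

66.0


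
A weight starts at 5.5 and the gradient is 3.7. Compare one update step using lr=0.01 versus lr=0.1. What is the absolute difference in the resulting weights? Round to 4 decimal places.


With lr=0.01: w_new = 5.5 - 0.01 * 3.7 = 5.463
With lr=0.1: w_new = 5.5 - 0.1 * 3.7 = 5.13
Absolute difference = |5.463 - 5.13|
= 0.3330

0.3330


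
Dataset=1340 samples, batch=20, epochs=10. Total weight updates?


Iterations per epoch = 1340 / 20 = 67
Total updates = iterations_per_epoch * epochs
= 67 * 10
= 670

670


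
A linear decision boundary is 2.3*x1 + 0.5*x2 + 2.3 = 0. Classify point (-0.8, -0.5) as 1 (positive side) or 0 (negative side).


Compute 2.3 * -0.8 + 0.5 * -0.5 + 2.3
= -1.84 + -0.25 + 2.3
= 0.21
Since 0.21 >= 0, the point is on the positive side.

1


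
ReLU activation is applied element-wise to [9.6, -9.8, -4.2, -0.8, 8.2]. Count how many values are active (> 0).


ReLU(x) = max(0, x) for each element:
ReLU(9.6) = 9.6
ReLU(-9.8) = 0
ReLU(-4.2) = 0
ReLU(-0.8) = 0
ReLU(8.2) = 8.2
Active neurons (>0): 2

2


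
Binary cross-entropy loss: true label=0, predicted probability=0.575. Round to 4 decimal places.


For y=0: Loss = -log(1-p)
= -log(1 - 0.575)
= -log(0.425)
= -(-0.8557)
= 0.8557

0.8557


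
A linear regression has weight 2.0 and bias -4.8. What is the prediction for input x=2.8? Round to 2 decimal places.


y = 2.0 * 2.8 + (-4.8)
= 5.6 + (-4.8)
= 0.80

0.80


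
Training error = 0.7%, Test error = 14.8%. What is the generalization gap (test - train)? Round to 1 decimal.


Generalization gap = test_error - train_error
= 14.8 - 0.7
= 14.1%
A large gap suggests overfitting.

14.1


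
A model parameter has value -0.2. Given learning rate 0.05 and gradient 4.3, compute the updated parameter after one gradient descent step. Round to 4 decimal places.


w_new = w_old - lr * gradient
= -0.2 - 0.05 * 4.3
= -0.2 - (0.215)
= -0.4150

-0.4150


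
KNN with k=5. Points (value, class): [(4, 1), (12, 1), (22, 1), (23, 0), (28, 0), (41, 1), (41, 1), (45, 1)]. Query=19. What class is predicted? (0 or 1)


Distances from query 19:
Point 22 (class 1): distance = 3
Point 23 (class 0): distance = 4
Point 12 (class 1): distance = 7
Point 28 (class 0): distance = 9
Point 4 (class 1): distance = 15
K=5 nearest neighbors: classes = [1, 0, 1, 0, 1]
Votes for class 1: 3 / 5
Majority vote => class 1

1


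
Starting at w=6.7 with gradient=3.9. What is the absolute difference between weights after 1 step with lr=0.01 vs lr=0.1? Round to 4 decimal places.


With lr=0.01: w_new = 6.7 - 0.01 * 3.9 = 6.661
With lr=0.1: w_new = 6.7 - 0.1 * 3.9 = 6.31
Absolute difference = |6.661 - 6.31|
= 0.3510

0.3510


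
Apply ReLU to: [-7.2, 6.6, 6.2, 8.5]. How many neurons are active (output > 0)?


ReLU(x) = max(0, x) for each element:
ReLU(-7.2) = 0
ReLU(6.6) = 6.6
ReLU(6.2) = 6.2
ReLU(8.5) = 8.5
Active neurons (>0): 3

3


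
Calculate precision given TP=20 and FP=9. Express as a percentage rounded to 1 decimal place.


Precision = TP / (TP + FP) * 100
= 20 / (20 + 9)
= 20 / 29
= 0.6897
= 69.0%

69.0


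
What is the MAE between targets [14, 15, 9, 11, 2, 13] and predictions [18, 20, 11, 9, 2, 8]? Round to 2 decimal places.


Absolute errors: [4, 5, 2, 2, 0, 5]
Sum of absolute errors = 18
MAE = 18 / 6 = 3.00

3.00


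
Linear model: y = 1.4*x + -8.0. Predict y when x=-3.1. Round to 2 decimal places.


y = 1.4 * -3.1 + (-8.0)
= -4.34 + (-8.0)
= -12.34

-12.34


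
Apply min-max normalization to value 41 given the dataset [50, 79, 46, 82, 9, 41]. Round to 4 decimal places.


Min = 9, Max = 82
Range = 82 - 9 = 73
Scaled = (x - min) / (max - min)
= (41 - 9) / 73
= 32 / 73
= 0.4384

0.4384


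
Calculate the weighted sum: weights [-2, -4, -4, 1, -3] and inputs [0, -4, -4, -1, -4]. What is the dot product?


Element-wise products:
-2 * 0 = 0
-4 * -4 = 16
-4 * -4 = 16
1 * -1 = -1
-3 * -4 = 12
Sum = 0 + 16 + 16 + -1 + 12
= 43

43


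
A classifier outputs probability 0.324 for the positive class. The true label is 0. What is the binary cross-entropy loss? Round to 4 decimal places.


For y=0: Loss = -log(1-p)
= -log(1 - 0.324)
= -log(0.676)
= -(-0.3916)
= 0.3916

0.3916


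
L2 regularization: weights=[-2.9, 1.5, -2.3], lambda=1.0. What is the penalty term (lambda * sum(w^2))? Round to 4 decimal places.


Squaring each weight:
(-2.9)^2 = 8.41
1.5^2 = 2.25
(-2.3)^2 = 5.29
Sum of squares = 15.95
Penalty = 1.0 * 15.95 = 15.9500

15.9500


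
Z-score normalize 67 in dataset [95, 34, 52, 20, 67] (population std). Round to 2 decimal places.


Mean = (95 + 34 + 52 + 20 + 67) / 5 = 53.6
Variance = sum((x_i - mean)^2) / n = 681.84
Std = sqrt(681.84) = 26.1121
Z = (x - mean) / std
= (67 - 53.6) / 26.1121
= 13.4 / 26.1121
= 0.51

0.51


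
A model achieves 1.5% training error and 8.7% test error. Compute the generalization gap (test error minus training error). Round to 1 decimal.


Generalization gap = test_error - train_error
= 8.7 - 1.5
= 7.2%
A moderate gap.

7.2


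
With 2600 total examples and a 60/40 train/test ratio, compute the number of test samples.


Train samples = 2600 * 60% = 1560
Test samples = 2600 - 1560
= 1040

1040


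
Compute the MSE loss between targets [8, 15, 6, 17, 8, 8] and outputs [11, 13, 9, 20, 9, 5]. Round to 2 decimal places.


Differences: [-3, 2, -3, -3, -1, 3]
Squared errors: [9, 4, 9, 9, 1, 9]
Sum of squared errors = 41
MSE = 41 / 6 = 6.83

6.83


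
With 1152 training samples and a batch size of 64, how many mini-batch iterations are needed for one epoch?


Iterations per epoch = dataset_size / batch_size
= 1152 / 64
= 18

18


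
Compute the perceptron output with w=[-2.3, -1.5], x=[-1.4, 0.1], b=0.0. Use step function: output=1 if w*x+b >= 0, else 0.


z = w . x + b
= -2.3*-1.4 + -1.5*0.1 + 0.0
= 3.22 + -0.15 + 0.0
= 3.07 + 0.0
= 3.07
Since z = 3.07 >= 0, output = 1

1


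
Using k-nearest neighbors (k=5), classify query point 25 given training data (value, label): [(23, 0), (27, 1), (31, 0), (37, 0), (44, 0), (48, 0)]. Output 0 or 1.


Distances from query 25:
Point 23 (class 0): distance = 2
Point 27 (class 1): distance = 2
Point 31 (class 0): distance = 6
Point 37 (class 0): distance = 12
Point 44 (class 0): distance = 19
K=5 nearest neighbors: classes = [0, 1, 0, 0, 0]
Votes for class 1: 1 / 5
Majority vote => class 0

0


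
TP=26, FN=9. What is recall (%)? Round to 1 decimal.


Recall = TP / (TP + FN) * 100
= 26 / (26 + 9)
= 26 / 35
= 0.7429
= 74.3%

74.3


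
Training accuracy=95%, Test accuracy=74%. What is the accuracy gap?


Gap = train_accuracy - test_accuracy
= 95 - 74
= 21%
This large gap strongly indicates overfitting.

21


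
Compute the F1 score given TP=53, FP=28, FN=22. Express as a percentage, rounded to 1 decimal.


Precision = TP / (TP + FP) = 53 / 81 = 0.6543
Recall = TP / (TP + FN) = 53 / 75 = 0.7067
F1 = 2 * P * R / (P + R)
= 2 * 0.6543 * 0.7067 / (0.6543 + 0.7067)
= 0.9248 / 1.361
= 0.6795
As percentage: 67.9%

67.9


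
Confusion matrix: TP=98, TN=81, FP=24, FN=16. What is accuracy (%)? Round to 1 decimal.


Accuracy = (TP + TN) / (TP + TN + FP + FN) * 100
= (98 + 81) / (98 + 81 + 24 + 16)
= 179 / 219
= 0.8174
= 81.7%

81.7


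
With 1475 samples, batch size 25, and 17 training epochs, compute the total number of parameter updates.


Iterations per epoch = 1475 / 25 = 59
Total updates = iterations_per_epoch * epochs
= 59 * 17
= 1003

1003


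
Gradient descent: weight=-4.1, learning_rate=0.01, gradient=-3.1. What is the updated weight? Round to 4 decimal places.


w_new = w_old - lr * gradient
= -4.1 - 0.01 * -3.1
= -4.1 - (-0.031)
= -4.0690

-4.0690


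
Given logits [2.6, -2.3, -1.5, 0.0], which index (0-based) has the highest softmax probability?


Softmax is a monotonic transformation, so it preserves the argmax.
We need to find the index of the maximum logit.
Index 0: 2.6
Index 1: -2.3
Index 2: -1.5
Index 3: 0.0
Maximum logit = 2.6 at index 0

0


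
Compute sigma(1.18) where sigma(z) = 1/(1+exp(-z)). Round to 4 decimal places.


sigmoid(z) = 1 / (1 + exp(-z))
exp(-(1.18)) = exp(-1.18) = 0.3073
1 + 0.3073 = 1.3073
1 / 1.3073 = 0.7649

0.7649


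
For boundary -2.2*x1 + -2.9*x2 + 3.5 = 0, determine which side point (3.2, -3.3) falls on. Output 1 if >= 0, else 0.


Compute -2.2 * 3.2 + -2.9 * -3.3 + 3.5
= -7.04 + 9.57 + 3.5
= 6.03
Since 6.03 >= 0, the point is on the positive side.

1


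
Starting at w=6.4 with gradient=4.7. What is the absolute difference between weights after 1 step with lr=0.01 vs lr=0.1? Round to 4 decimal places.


With lr=0.01: w_new = 6.4 - 0.01 * 4.7 = 6.353
With lr=0.1: w_new = 6.4 - 0.1 * 4.7 = 5.93
Absolute difference = |6.353 - 5.93|
= 0.4230

0.4230


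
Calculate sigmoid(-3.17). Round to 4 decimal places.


sigmoid(z) = 1 / (1 + exp(-z))
exp(-(-3.17)) = exp(3.17) = 23.8075
1 + 23.8075 = 24.8075
1 / 24.8075 = 0.0403

0.0403


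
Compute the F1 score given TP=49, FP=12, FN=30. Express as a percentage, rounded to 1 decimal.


Precision = TP / (TP + FP) = 49 / 61 = 0.8033
Recall = TP / (TP + FN) = 49 / 79 = 0.6203
F1 = 2 * P * R / (P + R)
= 2 * 0.8033 * 0.6203 / (0.8033 + 0.6203)
= 0.9965 / 1.4235
= 0.7
As percentage: 70.0%

70.0


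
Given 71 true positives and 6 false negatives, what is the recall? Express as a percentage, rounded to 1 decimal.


Recall = TP / (TP + FN) * 100
= 71 / (71 + 6)
= 71 / 77
= 0.9221
= 92.2%

92.2


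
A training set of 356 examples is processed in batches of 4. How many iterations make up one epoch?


Iterations per epoch = dataset_size / batch_size
= 356 / 4
= 89

89


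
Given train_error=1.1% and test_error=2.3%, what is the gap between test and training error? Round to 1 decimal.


Generalization gap = test_error - train_error
= 2.3 - 1.1
= 1.2%
A small gap suggests good generalization.

1.2


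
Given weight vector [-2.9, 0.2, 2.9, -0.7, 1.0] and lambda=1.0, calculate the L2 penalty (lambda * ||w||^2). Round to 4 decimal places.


Squaring each weight:
(-2.9)^2 = 8.41
0.2^2 = 0.04
2.9^2 = 8.41
(-0.7)^2 = 0.49
1.0^2 = 1.0
Sum of squares = 18.35
Penalty = 1.0 * 18.35 = 18.3500

18.3500


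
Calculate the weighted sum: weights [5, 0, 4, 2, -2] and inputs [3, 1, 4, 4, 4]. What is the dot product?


Element-wise products:
5 * 3 = 15
0 * 1 = 0
4 * 4 = 16
2 * 4 = 8
-2 * 4 = -8
Sum = 15 + 0 + 16 + 8 + -8
= 31

31


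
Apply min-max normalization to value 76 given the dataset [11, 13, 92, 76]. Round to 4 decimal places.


Min = 11, Max = 92
Range = 92 - 11 = 81
Scaled = (x - min) / (max - min)
= (76 - 11) / 81
= 65 / 81
= 0.8025

0.8025


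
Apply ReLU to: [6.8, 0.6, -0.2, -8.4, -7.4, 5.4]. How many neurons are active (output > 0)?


ReLU(x) = max(0, x) for each element:
ReLU(6.8) = 6.8
ReLU(0.6) = 0.6
ReLU(-0.2) = 0
ReLU(-8.4) = 0
ReLU(-7.4) = 0
ReLU(5.4) = 5.4
Active neurons (>0): 3

3


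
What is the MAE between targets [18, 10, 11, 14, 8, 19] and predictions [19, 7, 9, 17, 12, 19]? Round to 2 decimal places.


Absolute errors: [1, 3, 2, 3, 4, 0]
Sum of absolute errors = 13
MAE = 13 / 6 = 2.17

2.17


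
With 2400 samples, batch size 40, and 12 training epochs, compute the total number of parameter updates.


Iterations per epoch = 2400 / 40 = 60
Total updates = iterations_per_epoch * epochs
= 60 * 12
= 720

720


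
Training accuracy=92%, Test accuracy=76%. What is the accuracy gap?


Gap = train_accuracy - test_accuracy
= 92 - 76
= 16%
This gap suggests the model is overfitting.

16


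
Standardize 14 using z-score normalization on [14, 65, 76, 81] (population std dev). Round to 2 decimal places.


Mean = (14 + 65 + 76 + 81) / 4 = 59.0
Variance = sum((x_i - mean)^2) / n = 708.5
Std = sqrt(708.5) = 26.6177
Z = (x - mean) / std
= (14 - 59.0) / 26.6177
= -45.0 / 26.6177
= -1.69

-1.69


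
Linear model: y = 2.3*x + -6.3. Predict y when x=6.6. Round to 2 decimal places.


y = 2.3 * 6.6 + (-6.3)
= 15.18 + (-6.3)
= 8.88

8.88


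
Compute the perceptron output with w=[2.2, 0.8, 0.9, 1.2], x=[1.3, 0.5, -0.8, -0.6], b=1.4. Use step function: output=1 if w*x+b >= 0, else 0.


z = w . x + b
= 2.2*1.3 + 0.8*0.5 + 0.9*-0.8 + 1.2*-0.6 + 1.4
= 2.86 + 0.4 + -0.72 + -0.72 + 1.4
= 1.82 + 1.4
= 3.22
Since z = 3.22 >= 0, output = 1

1


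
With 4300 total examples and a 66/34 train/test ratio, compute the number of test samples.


Train samples = 4300 * 66% = 2838
Test samples = 4300 - 2838
= 1462

1462


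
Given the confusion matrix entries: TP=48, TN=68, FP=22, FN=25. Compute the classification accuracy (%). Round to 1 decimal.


Accuracy = (TP + TN) / (TP + TN + FP + FN) * 100
= (48 + 68) / (48 + 68 + 22 + 25)
= 116 / 163
= 0.7117
= 71.2%

71.2


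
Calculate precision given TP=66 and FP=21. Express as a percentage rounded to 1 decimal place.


Precision = TP / (TP + FP) * 100
= 66 / (66 + 21)
= 66 / 87
= 0.7586
= 75.9%

75.9


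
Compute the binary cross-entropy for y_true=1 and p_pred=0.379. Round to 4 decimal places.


For y=1: Loss = -log(p)
= -log(0.379)
= -(-0.9702)
= 0.9702

0.9702


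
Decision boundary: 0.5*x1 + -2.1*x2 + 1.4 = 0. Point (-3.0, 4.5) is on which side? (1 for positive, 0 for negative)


Compute 0.5 * -3.0 + -2.1 * 4.5 + 1.4
= -1.5 + -9.45 + 1.4
= -9.55
Since -9.55 < 0, the point is on the negative side.

0


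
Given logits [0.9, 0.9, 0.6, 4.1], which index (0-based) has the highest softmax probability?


Softmax is a monotonic transformation, so it preserves the argmax.
We need to find the index of the maximum logit.
Index 0: 0.9
Index 1: 0.9
Index 2: 0.6
Index 3: 4.1
Maximum logit = 4.1 at index 3

3


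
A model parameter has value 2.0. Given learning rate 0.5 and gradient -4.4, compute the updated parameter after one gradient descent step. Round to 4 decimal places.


w_new = w_old - lr * gradient
= 2.0 - 0.5 * -4.4
= 2.0 - (-2.2)
= 4.2000

4.2000


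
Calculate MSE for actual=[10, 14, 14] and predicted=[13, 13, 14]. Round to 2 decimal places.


Differences: [-3, 1, 0]
Squared errors: [9, 1, 0]
Sum of squared errors = 10
MSE = 10 / 3 = 3.33

3.33


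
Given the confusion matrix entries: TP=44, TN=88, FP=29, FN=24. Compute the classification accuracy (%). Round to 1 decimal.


Accuracy = (TP + TN) / (TP + TN + FP + FN) * 100
= (44 + 88) / (44 + 88 + 29 + 24)
= 132 / 185
= 0.7135
= 71.4%

71.4


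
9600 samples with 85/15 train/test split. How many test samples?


Train samples = 9600 * 85% = 8160
Test samples = 9600 - 8160
= 1440

1440


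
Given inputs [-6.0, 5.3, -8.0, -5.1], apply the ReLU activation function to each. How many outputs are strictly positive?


ReLU(x) = max(0, x) for each element:
ReLU(-6.0) = 0
ReLU(5.3) = 5.3
ReLU(-8.0) = 0
ReLU(-5.1) = 0
Active neurons (>0): 1

1


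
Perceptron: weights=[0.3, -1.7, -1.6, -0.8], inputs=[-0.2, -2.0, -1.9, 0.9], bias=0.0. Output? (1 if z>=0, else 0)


z = w . x + b
= 0.3*-0.2 + -1.7*-2.0 + -1.6*-1.9 + -0.8*0.9 + 0.0
= -0.06 + 3.4 + 3.04 + -0.72 + 0.0
= 5.66 + 0.0
= 5.66
Since z = 5.66 >= 0, output = 1

1


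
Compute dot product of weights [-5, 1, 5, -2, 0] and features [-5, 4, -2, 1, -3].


Element-wise products:
-5 * -5 = 25
1 * 4 = 4
5 * -2 = -10
-2 * 1 = -2
0 * -3 = 0
Sum = 25 + 4 + -10 + -2 + 0
= 17

17


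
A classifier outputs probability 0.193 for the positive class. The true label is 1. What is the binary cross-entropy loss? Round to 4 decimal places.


For y=1: Loss = -log(p)
= -log(0.193)
= -(-1.6451)
= 1.6451

1.6451


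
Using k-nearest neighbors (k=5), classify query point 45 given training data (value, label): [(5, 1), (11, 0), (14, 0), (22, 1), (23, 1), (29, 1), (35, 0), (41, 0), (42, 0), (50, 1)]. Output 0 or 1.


Distances from query 45:
Point 42 (class 0): distance = 3
Point 41 (class 0): distance = 4
Point 50 (class 1): distance = 5
Point 35 (class 0): distance = 10
Point 29 (class 1): distance = 16
K=5 nearest neighbors: classes = [0, 0, 1, 0, 1]
Votes for class 1: 2 / 5
Majority vote => class 0

0


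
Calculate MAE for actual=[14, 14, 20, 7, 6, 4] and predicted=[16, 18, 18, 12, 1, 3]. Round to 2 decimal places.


Absolute errors: [2, 4, 2, 5, 5, 1]
Sum of absolute errors = 19
MAE = 19 / 6 = 3.17

3.17


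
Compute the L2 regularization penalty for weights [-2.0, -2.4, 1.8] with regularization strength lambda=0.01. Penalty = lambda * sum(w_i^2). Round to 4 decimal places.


Squaring each weight:
(-2.0)^2 = 4.0
(-2.4)^2 = 5.76
1.8^2 = 3.24
Sum of squares = 13.0
Penalty = 0.01 * 13.0 = 0.1300

0.1300


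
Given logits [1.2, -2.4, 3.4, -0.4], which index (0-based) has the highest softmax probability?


Softmax is a monotonic transformation, so it preserves the argmax.
We need to find the index of the maximum logit.
Index 0: 1.2
Index 1: -2.4
Index 2: 3.4
Index 3: -0.4
Maximum logit = 3.4 at index 2

2


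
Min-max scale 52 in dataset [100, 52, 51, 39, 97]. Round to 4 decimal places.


Min = 39, Max = 100
Range = 100 - 39 = 61
Scaled = (x - min) / (max - min)
= (52 - 39) / 61
= 13 / 61
= 0.2131

0.2131


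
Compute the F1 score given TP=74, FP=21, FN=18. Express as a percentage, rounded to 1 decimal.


Precision = TP / (TP + FP) = 74 / 95 = 0.7789
Recall = TP / (TP + FN) = 74 / 92 = 0.8043
F1 = 2 * P * R / (P + R)
= 2 * 0.7789 * 0.8043 / (0.7789 + 0.8043)
= 1.2531 / 1.5833
= 0.7914
As percentage: 79.1%

79.1


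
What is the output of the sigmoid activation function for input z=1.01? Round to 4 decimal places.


sigmoid(z) = 1 / (1 + exp(-z))
exp(-(1.01)) = exp(-1.01) = 0.3642
1 + 0.3642 = 1.3642
1 / 1.3642 = 0.7330

0.7330


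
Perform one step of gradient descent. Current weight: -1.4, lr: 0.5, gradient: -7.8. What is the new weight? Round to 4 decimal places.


w_new = w_old - lr * gradient
= -1.4 - 0.5 * -7.8
= -1.4 - (-3.9)
= 2.5000

2.5000


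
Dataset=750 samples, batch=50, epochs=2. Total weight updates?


Iterations per epoch = 750 / 50 = 15
Total updates = iterations_per_epoch * epochs
= 15 * 2
= 30

30


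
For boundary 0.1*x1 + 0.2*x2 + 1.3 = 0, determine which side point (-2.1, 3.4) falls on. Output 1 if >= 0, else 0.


Compute 0.1 * -2.1 + 0.2 * 3.4 + 1.3
= -0.21 + 0.68 + 1.3
= 1.77
Since 1.77 >= 0, the point is on the positive side.

1


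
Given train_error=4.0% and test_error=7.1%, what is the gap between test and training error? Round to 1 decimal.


Generalization gap = test_error - train_error
= 7.1 - 4.0
= 3.1%
A moderate gap.

3.1


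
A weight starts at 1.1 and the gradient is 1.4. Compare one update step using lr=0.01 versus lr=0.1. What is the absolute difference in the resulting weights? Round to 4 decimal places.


With lr=0.01: w_new = 1.1 - 0.01 * 1.4 = 1.086
With lr=0.1: w_new = 1.1 - 0.1 * 1.4 = 0.96
Absolute difference = |1.086 - 0.96|
= 0.1260

0.1260


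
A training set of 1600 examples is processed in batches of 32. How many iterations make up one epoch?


Iterations per epoch = dataset_size / batch_size
= 1600 / 32
= 50

50


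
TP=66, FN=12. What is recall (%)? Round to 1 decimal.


Recall = TP / (TP + FN) * 100
= 66 / (66 + 12)
= 66 / 78
= 0.8462
= 84.6%

84.6


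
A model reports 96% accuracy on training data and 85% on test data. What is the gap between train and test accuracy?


Gap = train_accuracy - test_accuracy
= 96 - 85
= 11%
This gap suggests the model is overfitting.

11


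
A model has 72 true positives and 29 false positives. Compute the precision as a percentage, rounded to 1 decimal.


Precision = TP / (TP + FP) * 100
= 72 / (72 + 29)
= 72 / 101
= 0.7129
= 71.3%

71.3


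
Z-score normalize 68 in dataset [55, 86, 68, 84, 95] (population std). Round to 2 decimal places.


Mean = (55 + 86 + 68 + 84 + 95) / 5 = 77.6
Variance = sum((x_i - mean)^2) / n = 203.44
Std = sqrt(203.44) = 14.2632
Z = (x - mean) / std
= (68 - 77.6) / 14.2632
= -9.6 / 14.2632
= -0.67

-0.67


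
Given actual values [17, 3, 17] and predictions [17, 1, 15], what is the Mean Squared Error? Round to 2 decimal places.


Differences: [0, 2, 2]
Squared errors: [0, 4, 4]
Sum of squared errors = 8
MSE = 8 / 3 = 2.67

2.67


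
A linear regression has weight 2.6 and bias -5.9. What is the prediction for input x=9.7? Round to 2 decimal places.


y = 2.6 * 9.7 + (-5.9)
= 25.22 + (-5.9)
= 19.32

19.32


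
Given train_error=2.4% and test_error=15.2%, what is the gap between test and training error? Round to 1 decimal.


Generalization gap = test_error - train_error
= 15.2 - 2.4
= 12.8%
A large gap suggests overfitting.

12.8


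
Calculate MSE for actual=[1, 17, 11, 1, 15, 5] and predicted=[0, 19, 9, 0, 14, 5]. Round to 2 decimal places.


Differences: [1, -2, 2, 1, 1, 0]
Squared errors: [1, 4, 4, 1, 1, 0]
Sum of squared errors = 11
MSE = 11 / 6 = 1.83

1.83


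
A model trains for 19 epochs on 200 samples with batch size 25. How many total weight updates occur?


Iterations per epoch = 200 / 25 = 8
Total updates = iterations_per_epoch * epochs
= 8 * 19
= 152

152


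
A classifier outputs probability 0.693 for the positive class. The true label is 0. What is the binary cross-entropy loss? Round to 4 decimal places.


For y=0: Loss = -log(1-p)
= -log(1 - 0.693)
= -log(0.307)
= -(-1.1809)
= 1.1809

1.1809


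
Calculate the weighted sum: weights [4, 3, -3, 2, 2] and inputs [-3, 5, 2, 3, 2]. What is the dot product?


Element-wise products:
4 * -3 = -12
3 * 5 = 15
-3 * 2 = -6
2 * 3 = 6
2 * 2 = 4
Sum = -12 + 15 + -6 + 6 + 4
= 7

7


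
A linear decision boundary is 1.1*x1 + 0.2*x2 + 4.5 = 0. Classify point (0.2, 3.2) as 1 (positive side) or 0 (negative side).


Compute 1.1 * 0.2 + 0.2 * 3.2 + 4.5
= 0.22 + 0.64 + 4.5
= 5.36
Since 5.36 >= 0, the point is on the positive side.

1


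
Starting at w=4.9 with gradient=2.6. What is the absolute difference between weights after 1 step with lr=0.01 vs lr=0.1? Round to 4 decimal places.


With lr=0.01: w_new = 4.9 - 0.01 * 2.6 = 4.874
With lr=0.1: w_new = 4.9 - 0.1 * 2.6 = 4.64
Absolute difference = |4.874 - 4.64|
= 0.2340

0.2340


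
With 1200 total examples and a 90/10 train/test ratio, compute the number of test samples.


Train samples = 1200 * 90% = 1080
Test samples = 1200 - 1080
= 120

120


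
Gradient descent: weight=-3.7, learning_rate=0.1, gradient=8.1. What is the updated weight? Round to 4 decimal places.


w_new = w_old - lr * gradient
= -3.7 - 0.1 * 8.1
= -3.7 - (0.81)
= -4.5100

-4.5100


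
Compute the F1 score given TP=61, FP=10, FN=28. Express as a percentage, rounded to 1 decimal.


Precision = TP / (TP + FP) = 61 / 71 = 0.8592
Recall = TP / (TP + FN) = 61 / 89 = 0.6854
F1 = 2 * P * R / (P + R)
= 2 * 0.8592 * 0.6854 / (0.8592 + 0.6854)
= 1.1777 / 1.5445
= 0.7625
As percentage: 76.3%

76.3


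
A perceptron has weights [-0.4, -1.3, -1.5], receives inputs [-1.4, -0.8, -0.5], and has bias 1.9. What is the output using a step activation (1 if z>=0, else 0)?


z = w . x + b
= -0.4*-1.4 + -1.3*-0.8 + -1.5*-0.5 + 1.9
= 0.56 + 1.04 + 0.75 + 1.9
= 2.35 + 1.9
= 4.25
Since z = 4.25 >= 0, output = 1

1


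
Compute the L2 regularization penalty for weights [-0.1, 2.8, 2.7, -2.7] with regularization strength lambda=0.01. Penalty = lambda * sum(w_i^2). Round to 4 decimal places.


Squaring each weight:
(-0.1)^2 = 0.01
2.8^2 = 7.84
2.7^2 = 7.29
(-2.7)^2 = 7.29
Sum of squares = 22.43
Penalty = 0.01 * 22.43 = 0.2243

0.2243


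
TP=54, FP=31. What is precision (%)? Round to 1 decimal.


Precision = TP / (TP + FP) * 100
= 54 / (54 + 31)
= 54 / 85
= 0.6353
= 63.5%

63.5


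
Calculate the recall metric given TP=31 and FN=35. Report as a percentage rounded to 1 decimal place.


Recall = TP / (TP + FN) * 100
= 31 / (31 + 35)
= 31 / 66
= 0.4697
= 47.0%

47.0


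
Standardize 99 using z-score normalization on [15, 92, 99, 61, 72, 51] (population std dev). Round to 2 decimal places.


Mean = (15 + 92 + 99 + 61 + 72 + 51) / 6 = 65.0
Variance = sum((x_i - mean)^2) / n = 774.3333
Std = sqrt(774.3333) = 27.8268
Z = (x - mean) / std
= (99 - 65.0) / 27.8268
= 34.0 / 27.8268
= 1.22

1.22


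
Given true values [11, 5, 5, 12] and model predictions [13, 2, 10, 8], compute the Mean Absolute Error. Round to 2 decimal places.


Absolute errors: [2, 3, 5, 4]
Sum of absolute errors = 14
MAE = 14 / 4 = 3.50

3.50


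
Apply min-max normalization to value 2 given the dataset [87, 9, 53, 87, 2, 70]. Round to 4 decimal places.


Min = 2, Max = 87
Range = 87 - 2 = 85
Scaled = (x - min) / (max - min)
= (2 - 2) / 85
= 0 / 85
= 0.0000

0.0000


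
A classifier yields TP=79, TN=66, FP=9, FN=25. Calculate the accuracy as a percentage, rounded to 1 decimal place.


Accuracy = (TP + TN) / (TP + TN + FP + FN) * 100
= (79 + 66) / (79 + 66 + 9 + 25)
= 145 / 179
= 0.8101
= 81.0%

81.0


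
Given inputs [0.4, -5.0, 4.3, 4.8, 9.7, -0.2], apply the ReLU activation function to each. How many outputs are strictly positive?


ReLU(x) = max(0, x) for each element:
ReLU(0.4) = 0.4
ReLU(-5.0) = 0
ReLU(4.3) = 4.3
ReLU(4.8) = 4.8
ReLU(9.7) = 9.7
ReLU(-0.2) = 0
Active neurons (>0): 4

4


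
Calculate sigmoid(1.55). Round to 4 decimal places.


sigmoid(z) = 1 / (1 + exp(-z))
exp(-(1.55)) = exp(-1.55) = 0.2122
1 + 0.2122 = 1.2122
1 / 1.2122 = 0.8249

0.8249


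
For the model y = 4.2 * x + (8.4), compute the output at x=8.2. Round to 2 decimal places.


y = 4.2 * 8.2 + (8.4)
= 34.44 + (8.4)
= 42.84

42.84


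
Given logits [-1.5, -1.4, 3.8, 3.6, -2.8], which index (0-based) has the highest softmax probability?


Softmax is a monotonic transformation, so it preserves the argmax.
We need to find the index of the maximum logit.
Index 0: -1.5
Index 1: -1.4
Index 2: 3.8
Index 3: 3.6
Index 4: -2.8
Maximum logit = 3.8 at index 2

2


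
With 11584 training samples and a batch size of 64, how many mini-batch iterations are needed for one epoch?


Iterations per epoch = dataset_size / batch_size
= 11584 / 64
= 181

181


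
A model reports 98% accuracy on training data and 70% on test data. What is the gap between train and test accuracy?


Gap = train_accuracy - test_accuracy
= 98 - 70
= 28%
This large gap strongly indicates overfitting.

28


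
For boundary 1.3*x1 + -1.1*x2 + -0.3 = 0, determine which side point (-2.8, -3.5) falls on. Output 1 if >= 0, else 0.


Compute 1.3 * -2.8 + -1.1 * -3.5 + -0.3
= -3.64 + 3.85 + -0.3
= -0.09
Since -0.09 < 0, the point is on the negative side.

0


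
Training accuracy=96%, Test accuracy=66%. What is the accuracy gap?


Gap = train_accuracy - test_accuracy
= 96 - 66
= 30%
This large gap strongly indicates overfitting.

30


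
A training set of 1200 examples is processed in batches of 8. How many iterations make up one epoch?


Iterations per epoch = dataset_size / batch_size
= 1200 / 8
= 150

150


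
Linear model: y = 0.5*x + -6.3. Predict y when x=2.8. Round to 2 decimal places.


y = 0.5 * 2.8 + (-6.3)
= 1.4 + (-6.3)
= -4.90

-4.90


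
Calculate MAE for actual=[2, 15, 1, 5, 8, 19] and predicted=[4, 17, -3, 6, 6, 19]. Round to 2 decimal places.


Absolute errors: [2, 2, 4, 1, 2, 0]
Sum of absolute errors = 11
MAE = 11 / 6 = 1.83

1.83


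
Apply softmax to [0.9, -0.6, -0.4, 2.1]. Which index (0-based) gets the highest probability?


Softmax is a monotonic transformation, so it preserves the argmax.
We need to find the index of the maximum logit.
Index 0: 0.9
Index 1: -0.6
Index 2: -0.4
Index 3: 2.1
Maximum logit = 2.1 at index 3

3


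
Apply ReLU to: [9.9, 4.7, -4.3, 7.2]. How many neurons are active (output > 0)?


ReLU(x) = max(0, x) for each element:
ReLU(9.9) = 9.9
ReLU(4.7) = 4.7
ReLU(-4.3) = 0
ReLU(7.2) = 7.2
Active neurons (>0): 3

3


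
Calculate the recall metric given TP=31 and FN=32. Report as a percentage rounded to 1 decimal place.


Recall = TP / (TP + FN) * 100
= 31 / (31 + 32)
= 31 / 63
= 0.4921
= 49.2%

49.2


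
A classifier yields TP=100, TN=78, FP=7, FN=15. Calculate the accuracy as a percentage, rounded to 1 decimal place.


Accuracy = (TP + TN) / (TP + TN + FP + FN) * 100
= (100 + 78) / (100 + 78 + 7 + 15)
= 178 / 200
= 0.89
= 89.0%

89.0


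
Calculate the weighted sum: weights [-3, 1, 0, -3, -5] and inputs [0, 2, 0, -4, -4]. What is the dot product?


Element-wise products:
-3 * 0 = 0
1 * 2 = 2
0 * 0 = 0
-3 * -4 = 12
-5 * -4 = 20
Sum = 0 + 2 + 0 + 12 + 20
= 34

34


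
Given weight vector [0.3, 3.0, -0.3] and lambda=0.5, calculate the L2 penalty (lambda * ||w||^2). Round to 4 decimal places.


Squaring each weight:
0.3^2 = 0.09
3.0^2 = 9.0
(-0.3)^2 = 0.09
Sum of squares = 9.18
Penalty = 0.5 * 9.18 = 4.5900

4.5900


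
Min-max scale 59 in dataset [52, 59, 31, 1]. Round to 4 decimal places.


Min = 1, Max = 59
Range = 59 - 1 = 58
Scaled = (x - min) / (max - min)
= (59 - 1) / 58
= 58 / 58
= 1.0000

1.0000
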